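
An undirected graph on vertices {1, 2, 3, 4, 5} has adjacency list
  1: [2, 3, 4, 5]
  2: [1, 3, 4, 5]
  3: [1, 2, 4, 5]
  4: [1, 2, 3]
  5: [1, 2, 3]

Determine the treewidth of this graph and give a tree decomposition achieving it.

Treewidth 3.
Bags: B1 = {1, 2, 3, 4}  B2 = {1, 2, 3, 5}
Tree: B1–B2

Each bag holds 4 vertices, so the decomposition has width 3, which upper-bounds the treewidth. For the lower bound, the 4 vertices {1, 2, 3, 4} are pairwise adjacent, and any tree decomposition puts a clique entirely inside one bag — forcing width ≥ 3. Combining the bounds, tw(G) = 3.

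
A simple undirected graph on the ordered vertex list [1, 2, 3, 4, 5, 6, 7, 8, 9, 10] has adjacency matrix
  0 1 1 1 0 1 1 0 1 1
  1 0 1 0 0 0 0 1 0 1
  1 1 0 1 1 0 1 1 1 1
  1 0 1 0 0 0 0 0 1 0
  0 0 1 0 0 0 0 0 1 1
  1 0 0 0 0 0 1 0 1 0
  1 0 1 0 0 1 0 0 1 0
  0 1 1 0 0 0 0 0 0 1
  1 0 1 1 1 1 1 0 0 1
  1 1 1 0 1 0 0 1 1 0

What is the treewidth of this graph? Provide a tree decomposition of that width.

Each bag holds 4 vertices, so the decomposition has width 3, which upper-bounds the treewidth. For the lower bound, the 4 vertices {2, 3, 8, 10} are pairwise adjacent, and any tree decomposition puts a clique entirely inside one bag — forcing width ≥ 3. Hence tw(G) = 3 exactly.

Treewidth 3.
One optimal decomposition is:
Bags: B1 = {1, 3, 9, 10}  B2 = {1, 2, 3, 10}  B3 = {1, 3, 4, 9}  B4 = {3, 5, 9, 10}  B5 = {2, 3, 8, 10}  B6 = {1, 3, 7, 9}  B7 = {1, 6, 7, 9}
Tree: B1–B2, B1–B3, B1–B4, B2–B5, B1–B6, B6–B7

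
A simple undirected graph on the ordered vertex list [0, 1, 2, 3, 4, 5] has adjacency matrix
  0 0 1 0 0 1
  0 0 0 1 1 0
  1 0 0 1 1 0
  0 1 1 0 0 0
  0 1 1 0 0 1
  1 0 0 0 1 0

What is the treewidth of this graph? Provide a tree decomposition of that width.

Every bag has size at most 3, so the width is 3 − 1 = 2 and tw(G) ≤ 2. Since 0–5–4–2–0 is a cycle in G, G is not acyclic. Forests are exactly the graphs of treewidth ≤ 1, so tw(G) ≥ 2. Hence tw(G) = 2 exactly.

Treewidth 2.
One such decomposition:
Bags: B1 = {0, 2, 5}  B2 = {2, 4, 5}  B3 = {2, 3, 4}  B4 = {1, 3, 4}
Tree: B1–B2, B2–B3, B3–B4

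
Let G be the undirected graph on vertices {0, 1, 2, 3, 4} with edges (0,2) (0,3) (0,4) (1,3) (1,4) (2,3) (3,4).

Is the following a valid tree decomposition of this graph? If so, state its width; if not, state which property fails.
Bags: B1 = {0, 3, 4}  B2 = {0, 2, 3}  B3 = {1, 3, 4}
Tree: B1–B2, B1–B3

Yes; width 2.

Checking the three conditions: (i) the bags cover all of {0, 1, 2, 3, 4}; (ii) for each edge, some bag contains both endpoints; (iii) the bags containing any fixed vertex form a subtree. All hold, so the decomposition is valid with width 3 − 1 = 2.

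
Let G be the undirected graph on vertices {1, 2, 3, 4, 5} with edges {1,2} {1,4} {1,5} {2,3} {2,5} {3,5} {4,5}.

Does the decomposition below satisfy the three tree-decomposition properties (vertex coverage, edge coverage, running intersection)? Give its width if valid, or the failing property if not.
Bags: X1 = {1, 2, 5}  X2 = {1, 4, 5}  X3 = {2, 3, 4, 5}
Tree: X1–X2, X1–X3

A tree decomposition must satisfy three properties: every vertex lies in some bag; for every edge, both endpoints lie together in some bag; and for every vertex, the bags containing it form a connected subtree. Here bags containing vertex 4 are not connected in the tree, so the decomposition is invalid.

No — bags containing vertex 4 are not connected in the tree.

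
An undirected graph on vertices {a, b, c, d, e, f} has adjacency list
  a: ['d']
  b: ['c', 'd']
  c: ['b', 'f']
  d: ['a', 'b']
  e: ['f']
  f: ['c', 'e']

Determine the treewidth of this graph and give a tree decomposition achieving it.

The largest bag has 2 vertices, giving width 1; this decomposition certifies tw(G) ≤ 1. Since G has at least one edge (e.g. a–d), it is not an edgeless graph, so tw(G) ≥ 1. Therefore the treewidth is 1.

Treewidth 1.
One optimal decomposition is:
Bags: B1 = {a, d}  B2 = {b, d}  B3 = {b, c}  B4 = {c, f}  B5 = {e, f}
Tree: B1–B2, B2–B3, B3–B4, B4–B5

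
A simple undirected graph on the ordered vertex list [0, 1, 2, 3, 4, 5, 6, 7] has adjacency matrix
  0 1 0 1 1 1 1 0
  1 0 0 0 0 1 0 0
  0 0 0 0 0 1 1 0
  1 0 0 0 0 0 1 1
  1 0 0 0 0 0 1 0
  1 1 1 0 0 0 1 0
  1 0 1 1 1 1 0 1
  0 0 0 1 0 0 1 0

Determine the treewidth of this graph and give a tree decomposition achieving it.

Every bag has size at most 3, so the width is 3 − 1 = 2 and tw(G) ≤ 2. On the other hand G contains the 3-clique {0, 1, 5}. A clique must lie in a single bag of any decomposition, so no decomposition can have width below 2. Hence tw(G) = 2 exactly.

Treewidth 2.
Bags: B1 = {0, 5, 6}  B2 = {0, 4, 6}  B3 = {0, 3, 6}  B4 = {2, 5, 6}  B5 = {3, 6, 7}  B6 = {0, 1, 5}
Tree: B1–B2, B2–B3, B1–B4, B3–B5, B1–B6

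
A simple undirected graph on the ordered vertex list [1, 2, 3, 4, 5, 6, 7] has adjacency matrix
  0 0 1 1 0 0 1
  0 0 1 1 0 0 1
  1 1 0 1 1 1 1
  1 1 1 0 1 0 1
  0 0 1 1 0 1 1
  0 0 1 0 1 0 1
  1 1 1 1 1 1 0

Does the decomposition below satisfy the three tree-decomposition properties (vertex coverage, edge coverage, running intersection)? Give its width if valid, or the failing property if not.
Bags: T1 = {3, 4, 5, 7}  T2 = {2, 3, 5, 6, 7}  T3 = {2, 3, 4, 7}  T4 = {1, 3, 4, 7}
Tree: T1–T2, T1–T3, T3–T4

A tree decomposition must satisfy three properties: every vertex lies in some bag; for every edge, both endpoints lie together in some bag; and for every vertex, the bags containing it form a connected subtree. Here bags containing vertex 2 are not connected in the tree, so the decomposition is invalid.

No — bags containing vertex 2 are not connected in the tree.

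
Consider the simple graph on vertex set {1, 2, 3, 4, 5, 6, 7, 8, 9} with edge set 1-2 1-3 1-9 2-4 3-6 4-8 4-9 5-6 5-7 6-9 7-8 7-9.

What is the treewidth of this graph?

A width-3 tree decomposition is:
Bags: B1 = {5, 6, 7, 8}  B2 = {6, 7, 8, 9}  B3 = {4, 6, 8, 9}  B4 = {3, 4, 6, 9}  B5 = {1, 3, 4, 9}  B6 = {1, 2, 3, 4}
Tree: B1–B2, B2–B3, B3–B4, B4–B5, B5–B6
The largest bag has 4 vertices, giving width 3; this decomposition certifies tw(G) ≤ 3. For the lower bound: the 4 vertex sets {5,7,8}, {6}, {9}, {1,2,3,4} are disjoint, each induces a connected subgraph, and every pair is joined by at least one edge of G. Contracting each set to a single vertex therefore yields K_{4} as a minor, and since treewidth is minor-monotone, tw(G) ≥ tw(K_{4}) = 3. Therefore the treewidth is 3.

3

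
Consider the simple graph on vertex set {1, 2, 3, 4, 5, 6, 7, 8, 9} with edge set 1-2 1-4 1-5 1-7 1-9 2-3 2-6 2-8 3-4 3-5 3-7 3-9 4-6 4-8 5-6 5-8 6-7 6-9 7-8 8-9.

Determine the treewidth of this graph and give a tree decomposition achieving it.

The largest bag has 5 vertices, giving width 4; this decomposition certifies tw(G) ≤ 4. For the lower bound: the 5 vertex sets {8,9}, {3,4}, {5,6}, {1}, {7} are disjoint, each induces a connected subgraph, and every pair is joined by at least one edge of G. Contracting each set to a single vertex therefore yields K_{5} as a minor, and since treewidth is minor-monotone, tw(G) ≥ tw(K_{5}) = 4. The upper and lower bounds meet at 4, so that is the treewidth.

Treewidth 4.
One such decomposition:
Bags: B1 = {1, 3, 6, 8, 9}  B2 = {1, 3, 4, 6, 8}  B3 = {1, 3, 5, 6, 8}  B4 = {1, 3, 6, 7, 8}  B5 = {1, 2, 3, 6, 8}
Tree: B1–B2, B2–B3, B3–B4, B4–B5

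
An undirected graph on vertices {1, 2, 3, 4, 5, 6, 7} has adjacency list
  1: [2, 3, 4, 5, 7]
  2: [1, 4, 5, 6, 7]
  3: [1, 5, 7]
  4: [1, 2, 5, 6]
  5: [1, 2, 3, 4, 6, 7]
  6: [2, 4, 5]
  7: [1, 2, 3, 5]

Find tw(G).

3

A width-3 tree decomposition is:
Bags: B1 = {1, 3, 5, 7}  B2 = {1, 2, 5, 7}  B3 = {1, 2, 4, 5}  B4 = {2, 4, 5, 6}
Tree: B1–B2, B2–B3, B3–B4
The largest bag has 4 vertices, giving width 3; this decomposition certifies tw(G) ≤ 3. On the other hand G contains the 4-clique {1, 2, 4, 5}. A clique must lie in a single bag of any decomposition, so no decomposition can have width below 3. The upper and lower bounds meet at 3, so that is the treewidth.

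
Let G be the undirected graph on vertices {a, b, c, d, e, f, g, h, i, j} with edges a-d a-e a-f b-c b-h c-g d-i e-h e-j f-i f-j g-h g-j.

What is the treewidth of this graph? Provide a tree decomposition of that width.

Treewidth 2.
One optimal decomposition is:
Bags: B1 = {b, c, h}  B2 = {c, g, h}  B3 = {e, g, h}  B4 = {e, g, j}  B5 = {a, e, j}  B6 = {a, f, j}  B7 = {a, d, f}  B8 = {d, f, i}
Tree: B1–B2, B2–B3, B3–B4, B4–B5, B5–B6, B6–B7, B7–B8

Every bag has size at most 3, so the width is 3 − 1 = 2 and tw(G) ≤ 2. The edges b–c–g–h–b form a cycle, so G is not a tree and its treewidth is at least 2. Hence tw(G) = 2 exactly.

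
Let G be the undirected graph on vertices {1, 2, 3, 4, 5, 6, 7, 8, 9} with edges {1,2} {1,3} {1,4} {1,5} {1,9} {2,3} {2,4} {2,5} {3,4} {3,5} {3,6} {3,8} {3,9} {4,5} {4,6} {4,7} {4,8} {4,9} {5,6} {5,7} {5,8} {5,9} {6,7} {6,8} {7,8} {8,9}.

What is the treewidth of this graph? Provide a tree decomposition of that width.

The largest bag has 5 vertices, giving width 4; this decomposition certifies tw(G) ≤ 4. For the lower bound, the 5 vertices {3, 4, 5, 8, 9} are pairwise adjacent, and any tree decomposition puts a clique entirely inside one bag — forcing width ≥ 4. Hence tw(G) = 4 exactly.

Treewidth 4.
One such decomposition:
Bags: B1 = {3, 4, 5, 6, 8}  B2 = {4, 5, 6, 7, 8}  B3 = {3, 4, 5, 8, 9}  B4 = {1, 3, 4, 5, 9}  B5 = {1, 2, 3, 4, 5}
Tree: B1–B2, B1–B3, B3–B4, B4–B5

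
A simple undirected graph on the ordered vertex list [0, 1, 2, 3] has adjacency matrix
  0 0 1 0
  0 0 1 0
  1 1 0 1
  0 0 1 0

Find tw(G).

A width-1 tree decomposition is:
Bags: B1 = {1, 2}  B2 = {2, 3}  B3 = {0, 2}
Tree: B1–B2, B2–B3
Every bag has size at most 2, so the width is 2 − 1 = 1 and tw(G) ≤ 1. Any graph with an edge has treewidth ≥ 1, and G has the edge 2–1. Hence tw(G) = 1 exactly.

1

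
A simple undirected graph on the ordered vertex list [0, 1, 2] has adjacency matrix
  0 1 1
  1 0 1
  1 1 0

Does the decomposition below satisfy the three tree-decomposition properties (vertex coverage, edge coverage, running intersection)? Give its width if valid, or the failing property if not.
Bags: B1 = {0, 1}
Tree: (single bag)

No — vertex 2 appears in no bag.

A tree decomposition must satisfy three properties: every vertex lies in some bag; for every edge, both endpoints lie together in some bag; and for every vertex, the bags containing it form a connected subtree. Here vertex 2 appears in no bag, so the decomposition is invalid.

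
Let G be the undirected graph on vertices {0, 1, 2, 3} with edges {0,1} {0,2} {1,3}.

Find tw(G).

A width-1 tree decomposition is:
Bags: B1 = {1, 3}  B2 = {0, 1}  B3 = {0, 2}
Tree: B1–B2, B2–B3
The largest bag has 2 vertices, giving width 1; this decomposition certifies tw(G) ≤ 1. Any graph with an edge has treewidth ≥ 1, and G has the edge 3–1. Hence tw(G) = 1 exactly.

1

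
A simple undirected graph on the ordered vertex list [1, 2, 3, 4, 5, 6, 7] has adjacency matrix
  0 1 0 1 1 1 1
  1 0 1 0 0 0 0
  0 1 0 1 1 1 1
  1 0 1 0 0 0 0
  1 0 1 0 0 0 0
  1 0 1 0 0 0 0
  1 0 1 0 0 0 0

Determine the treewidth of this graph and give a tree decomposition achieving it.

The largest bag has 3 vertices, giving width 2; this decomposition certifies tw(G) ≤ 2. Since 3–4–1–7–3 is a cycle in G, G is not acyclic. Forests are exactly the graphs of treewidth ≤ 1, so tw(G) ≥ 2. The upper and lower bounds meet at 2, so that is the treewidth.

Treewidth 2.
One optimal decomposition is:
Bags: B1 = {1, 3, 4}  B2 = {1, 3, 7}  B3 = {1, 2, 3}  B4 = {1, 3, 5}  B5 = {1, 3, 6}
Tree: B1–B2, B2–B3, B3–B4, B4–B5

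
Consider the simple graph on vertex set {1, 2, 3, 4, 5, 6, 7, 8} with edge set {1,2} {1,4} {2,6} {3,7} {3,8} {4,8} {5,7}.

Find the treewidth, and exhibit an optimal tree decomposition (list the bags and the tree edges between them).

Every bag has size at most 2, so the width is 2 − 1 = 1 and tw(G) ≤ 1. Since G has at least one edge (e.g. 6–2), it is not an edgeless graph, so tw(G) ≥ 1. Therefore the treewidth is 1.

Treewidth 1.
One optimal decomposition is:
Bags: B1 = {2, 6}  B2 = {1, 2}  B3 = {1, 4}  B4 = {4, 8}  B5 = {3, 8}  B6 = {3, 7}  B7 = {5, 7}
Tree: B1–B2, B2–B3, B3–B4, B4–B5, B5–B6, B6–B7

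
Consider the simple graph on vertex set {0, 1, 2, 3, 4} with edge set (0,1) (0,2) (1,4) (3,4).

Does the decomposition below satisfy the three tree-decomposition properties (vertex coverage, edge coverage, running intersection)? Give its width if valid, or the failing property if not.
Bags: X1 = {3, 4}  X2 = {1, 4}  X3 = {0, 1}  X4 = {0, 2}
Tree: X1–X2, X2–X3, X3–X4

Every vertex of G appears in some bag (union = {0, 1, 2, 3, 4}); every edge is covered by a bag; and for each vertex v the set of bags containing v is connected in the bag tree. The decomposition is therefore valid. The largest bag has 2 vertices, so the width is 1.

Yes; width 1.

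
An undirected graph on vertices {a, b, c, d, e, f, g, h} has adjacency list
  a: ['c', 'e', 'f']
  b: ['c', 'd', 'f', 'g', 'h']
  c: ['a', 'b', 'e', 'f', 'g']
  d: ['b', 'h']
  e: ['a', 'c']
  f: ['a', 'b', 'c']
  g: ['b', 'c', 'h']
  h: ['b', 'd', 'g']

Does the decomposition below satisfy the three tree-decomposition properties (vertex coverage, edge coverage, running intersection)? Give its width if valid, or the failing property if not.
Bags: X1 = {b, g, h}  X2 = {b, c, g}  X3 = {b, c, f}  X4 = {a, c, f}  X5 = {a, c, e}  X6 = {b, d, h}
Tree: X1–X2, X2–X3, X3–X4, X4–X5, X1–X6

Yes; width 2.

Every vertex of G appears in some bag (union = {a, b, c, d, e, f, g, h}); every edge is covered by a bag; and for each vertex v the set of bags containing v is connected in the bag tree. The decomposition is therefore valid. The largest bag has 3 vertices, so the width is 2.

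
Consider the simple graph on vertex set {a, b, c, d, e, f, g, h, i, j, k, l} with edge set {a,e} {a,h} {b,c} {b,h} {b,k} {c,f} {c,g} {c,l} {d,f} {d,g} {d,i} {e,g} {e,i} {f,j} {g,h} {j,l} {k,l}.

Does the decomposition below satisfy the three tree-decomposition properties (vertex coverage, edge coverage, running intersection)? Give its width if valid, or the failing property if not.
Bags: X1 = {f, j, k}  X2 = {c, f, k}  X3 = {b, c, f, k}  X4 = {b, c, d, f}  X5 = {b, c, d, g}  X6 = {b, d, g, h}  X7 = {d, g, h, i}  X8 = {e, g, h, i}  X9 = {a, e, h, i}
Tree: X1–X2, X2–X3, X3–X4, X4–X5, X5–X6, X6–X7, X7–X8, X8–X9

A tree decomposition must satisfy three properties: every vertex lies in some bag; for every edge, both endpoints lie together in some bag; and for every vertex, the bags containing it form a connected subtree. Here vertex l appears in no bag, so the decomposition is invalid.

No — vertex l appears in no bag.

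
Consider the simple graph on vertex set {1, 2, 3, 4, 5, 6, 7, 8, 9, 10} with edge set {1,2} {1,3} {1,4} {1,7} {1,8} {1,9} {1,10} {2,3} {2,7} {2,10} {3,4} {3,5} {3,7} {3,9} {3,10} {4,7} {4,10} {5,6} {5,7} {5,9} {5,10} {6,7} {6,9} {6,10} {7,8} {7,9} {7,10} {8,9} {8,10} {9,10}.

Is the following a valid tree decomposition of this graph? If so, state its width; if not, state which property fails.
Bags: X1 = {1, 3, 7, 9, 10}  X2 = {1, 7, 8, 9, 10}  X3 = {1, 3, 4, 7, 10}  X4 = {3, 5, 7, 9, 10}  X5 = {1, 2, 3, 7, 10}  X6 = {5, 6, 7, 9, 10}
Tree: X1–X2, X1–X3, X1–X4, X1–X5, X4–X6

Every vertex of G appears in some bag (union = {1, 2, 3, 4, 5, 6, 7, 8, 9, 10}); every edge is covered by a bag; and for each vertex v the set of bags containing v is connected in the bag tree. The decomposition is therefore valid. The largest bag has 5 vertices, so the width is 4.

Yes; width 4.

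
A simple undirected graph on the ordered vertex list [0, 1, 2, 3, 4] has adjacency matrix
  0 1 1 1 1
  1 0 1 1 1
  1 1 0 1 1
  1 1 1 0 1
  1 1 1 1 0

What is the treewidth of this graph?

4

A width-4 tree decomposition is:
Bags: B1 = {0, 1, 2, 3, 4}
Tree: (single bag)
With just one bag of size 5, the width is 5 − 1 = 4, so tw(G) ≤ 4. Conversely, {0, 1, 2, 3, 4} is a clique of size 5, and the vertices of any clique must share a bag in every tree decomposition; so some bag has ≥ 5 vertices and tw(G) ≥ 4. Hence tw(G) = 4 exactly.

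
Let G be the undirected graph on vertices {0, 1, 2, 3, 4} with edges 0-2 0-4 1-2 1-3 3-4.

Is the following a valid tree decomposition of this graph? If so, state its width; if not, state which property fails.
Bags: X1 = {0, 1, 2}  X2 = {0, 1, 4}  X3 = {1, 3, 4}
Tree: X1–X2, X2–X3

Yes; width 2.

Checking the three conditions: (i) the bags cover all of {0, 1, 2, 3, 4}; (ii) for each edge, some bag contains both endpoints; (iii) the bags containing any fixed vertex form a subtree. All hold, so the decomposition is valid with width 3 − 1 = 2.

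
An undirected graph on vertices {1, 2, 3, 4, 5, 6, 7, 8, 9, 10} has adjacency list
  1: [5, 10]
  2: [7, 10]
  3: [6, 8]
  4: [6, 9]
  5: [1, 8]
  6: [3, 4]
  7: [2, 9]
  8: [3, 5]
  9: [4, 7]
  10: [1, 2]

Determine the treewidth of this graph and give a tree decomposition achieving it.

Treewidth 2.
Bags: B1 = {2, 7, 9}  B2 = {2, 9, 10}  B3 = {1, 9, 10}  B4 = {1, 5, 9}  B5 = {5, 8, 9}  B6 = {3, 8, 9}  B7 = {3, 6, 9}  B8 = {4, 6, 9}
Tree: B1–B2, B2–B3, B3–B4, B4–B5, B5–B6, B6–B7, B7–B8

Each bag holds 3 vertices, so the decomposition has width 2, which upper-bounds the treewidth. The edges 9–7–2–10–1–5–8–3–6–4–9 form a cycle, so G is not a tree and its treewidth is at least 2. Hence tw(G) = 2 exactly.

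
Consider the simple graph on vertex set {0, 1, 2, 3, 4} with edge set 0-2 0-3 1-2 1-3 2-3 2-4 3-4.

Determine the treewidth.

2

A width-2 tree decomposition is:
Bags: B1 = {1, 2, 3}  B2 = {2, 3, 4}  B3 = {0, 2, 3}
Tree: B1–B2, B1–B3
Every bag has size at most 3, so the width is 3 − 1 = 2 and tw(G) ≤ 2. Conversely, {0, 2, 3} is a clique of size 3, and the vertices of any clique must share a bag in every tree decomposition; so some bag has ≥ 3 vertices and tw(G) ≥ 2. Therefore the treewidth is 2.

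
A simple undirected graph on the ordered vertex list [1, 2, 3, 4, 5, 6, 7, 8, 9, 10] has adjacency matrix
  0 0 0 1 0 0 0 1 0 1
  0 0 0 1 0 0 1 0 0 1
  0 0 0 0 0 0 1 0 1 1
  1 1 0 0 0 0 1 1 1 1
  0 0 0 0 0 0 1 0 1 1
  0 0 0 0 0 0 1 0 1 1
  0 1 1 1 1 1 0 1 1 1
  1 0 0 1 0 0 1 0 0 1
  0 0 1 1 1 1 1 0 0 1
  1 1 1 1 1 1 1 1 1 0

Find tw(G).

A width-3 tree decomposition is:
Bags: B1 = {1, 4, 8, 10}  B2 = {4, 7, 8, 10}  B3 = {4, 7, 9, 10}  B4 = {6, 7, 9, 10}  B5 = {5, 7, 9, 10}  B6 = {2, 4, 7, 10}  B7 = {3, 7, 9, 10}
Tree: B1–B2, B2–B3, B3–B4, B3–B5, B3–B6, B5–B7
Every bag has size at most 4, so the width is 4 − 1 = 3 and tw(G) ≤ 3. Conversely, {1, 4, 8, 10} is a clique of size 4, and the vertices of any clique must share a bag in every tree decomposition; so some bag has ≥ 4 vertices and tw(G) ≥ 3. Hence tw(G) = 3 exactly.

3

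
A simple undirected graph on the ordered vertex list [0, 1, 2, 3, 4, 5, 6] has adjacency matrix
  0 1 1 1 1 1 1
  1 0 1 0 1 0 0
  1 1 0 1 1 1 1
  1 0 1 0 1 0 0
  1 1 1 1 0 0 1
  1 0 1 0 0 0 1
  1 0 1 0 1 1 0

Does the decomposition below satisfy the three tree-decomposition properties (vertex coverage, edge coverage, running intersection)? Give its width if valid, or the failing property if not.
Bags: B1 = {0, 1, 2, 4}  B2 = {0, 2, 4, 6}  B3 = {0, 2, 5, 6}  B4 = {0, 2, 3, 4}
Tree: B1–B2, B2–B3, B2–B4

Yes; width 3.

Vertex coverage: the bags together contain {0, 1, 2, 3, 4, 5, 6}, the full vertex set. Edge coverage: each edge of G has both endpoints in at least one bag. Running intersection: for every vertex, the bags containing it form a connected subtree. All three properties hold, so this is a valid tree decomposition of width max|bag| − 1 = 3, and hence tw(G) ≤ 3.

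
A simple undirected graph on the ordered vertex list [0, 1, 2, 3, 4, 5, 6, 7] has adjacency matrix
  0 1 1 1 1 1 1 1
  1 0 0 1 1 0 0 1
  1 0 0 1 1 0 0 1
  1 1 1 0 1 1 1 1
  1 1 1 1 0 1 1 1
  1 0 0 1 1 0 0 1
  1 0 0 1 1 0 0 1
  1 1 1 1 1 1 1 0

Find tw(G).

4

A width-4 tree decomposition is:
Bags: B1 = {0, 3, 4, 5, 7}  B2 = {0, 1, 3, 4, 7}  B3 = {0, 3, 4, 6, 7}  B4 = {0, 2, 3, 4, 7}
Tree: B1–B2, B1–B3, B2–B4
The largest bag has 5 vertices, giving width 4; this decomposition certifies tw(G) ≤ 4. Conversely, {0, 1, 3, 4, 7} is a clique of size 5, and the vertices of any clique must share a bag in every tree decomposition; so some bag has ≥ 5 vertices and tw(G) ≥ 4. The upper and lower bounds meet at 4, so that is the treewidth.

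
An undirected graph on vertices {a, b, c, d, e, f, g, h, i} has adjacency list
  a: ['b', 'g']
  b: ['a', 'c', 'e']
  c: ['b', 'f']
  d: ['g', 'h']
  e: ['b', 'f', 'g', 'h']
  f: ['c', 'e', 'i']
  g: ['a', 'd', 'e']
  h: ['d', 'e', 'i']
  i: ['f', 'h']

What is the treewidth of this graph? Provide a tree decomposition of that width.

Each bag holds 4 vertices, so the decomposition has width 3, which upper-bounds the treewidth. For the lower bound: the 4 vertex sets {d,h,i}, {f}, {e}, {a,b,c,g} are disjoint, each induces a connected subgraph, and every pair is joined by at least one edge of G. Contracting each set to a single vertex therefore yields K_{4} as a minor, and since treewidth is minor-monotone, tw(G) ≥ tw(K_{4}) = 3. Hence tw(G) = 3 exactly.

Treewidth 3.
One optimal decomposition is:
Bags: B1 = {d, f, h, i}  B2 = {d, e, f, h}  B3 = {d, e, f, g}  B4 = {c, e, f, g}  B5 = {b, c, e, g}  B6 = {a, b, c, g}
Tree: B1–B2, B2–B3, B3–B4, B4–B5, B5–B6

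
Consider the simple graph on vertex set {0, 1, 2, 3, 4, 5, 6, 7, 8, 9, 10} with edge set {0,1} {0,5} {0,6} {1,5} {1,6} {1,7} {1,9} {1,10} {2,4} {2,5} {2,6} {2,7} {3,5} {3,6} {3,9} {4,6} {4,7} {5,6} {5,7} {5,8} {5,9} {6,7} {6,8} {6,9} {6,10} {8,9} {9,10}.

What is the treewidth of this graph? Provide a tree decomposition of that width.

Treewidth 3.
Bags: B1 = {1, 6, 9, 10}  B2 = {1, 5, 6, 9}  B3 = {0, 1, 5, 6}  B4 = {3, 5, 6, 9}  B5 = {5, 6, 8, 9}  B6 = {1, 5, 6, 7}  B7 = {2, 5, 6, 7}  B8 = {2, 4, 6, 7}
Tree: B1–B2, B2–B3, B2–B4, B2–B5, B3–B6, B6–B7, B7–B8

Every bag has size at most 4, so the width is 4 − 1 = 3 and tw(G) ≤ 3. On the other hand G contains the 4-clique {1, 6, 9, 10}. A clique must lie in a single bag of any decomposition, so no decomposition can have width below 3. The upper and lower bounds meet at 3, so that is the treewidth.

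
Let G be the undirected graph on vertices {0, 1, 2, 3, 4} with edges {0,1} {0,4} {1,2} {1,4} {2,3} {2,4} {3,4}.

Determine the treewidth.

2

A width-2 tree decomposition is:
Bags: B1 = {1, 2, 4}  B2 = {2, 3, 4}  B3 = {0, 1, 4}
Tree: B1–B2, B1–B3
Every bag has size at most 3, so the width is 3 − 1 = 2 and tw(G) ≤ 2. Conversely, {0, 1, 4} is a clique of size 3, and the vertices of any clique must share a bag in every tree decomposition; so some bag has ≥ 3 vertices and tw(G) ≥ 2. Therefore the treewidth is 2.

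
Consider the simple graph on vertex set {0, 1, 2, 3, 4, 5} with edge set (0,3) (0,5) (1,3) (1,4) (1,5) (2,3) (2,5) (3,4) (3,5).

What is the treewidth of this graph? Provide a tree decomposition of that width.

Treewidth 2.
Bags: B1 = {1, 3, 5}  B2 = {0, 3, 5}  B3 = {1, 3, 4}  B4 = {2, 3, 5}
Tree: B1–B2, B1–B3, B1–B4

Every bag has size at most 3, so the width is 3 − 1 = 2 and tw(G) ≤ 2. Conversely, {1, 3, 4} is a clique of size 3, and the vertices of any clique must share a bag in every tree decomposition; so some bag has ≥ 3 vertices and tw(G) ≥ 2. The upper and lower bounds meet at 2, so that is the treewidth.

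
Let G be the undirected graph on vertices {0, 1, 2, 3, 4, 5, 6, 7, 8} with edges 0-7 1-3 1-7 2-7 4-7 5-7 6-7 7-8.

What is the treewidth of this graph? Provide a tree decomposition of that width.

Treewidth 1.
Bags: B1 = {1, 7}  B2 = {5, 7}  B3 = {6, 7}  B4 = {4, 7}  B5 = {0, 7}  B6 = {2, 7}  B7 = {1, 3}  B8 = {7, 8}
Tree: B1–B2, B1–B3, B1–B4, B3–B5, B1–B6, B1–B7, B1–B8

The largest bag has 2 vertices, giving width 1; this decomposition certifies tw(G) ≤ 1. G has an edge, so its treewidth is at least 1. Therefore the treewidth is 1.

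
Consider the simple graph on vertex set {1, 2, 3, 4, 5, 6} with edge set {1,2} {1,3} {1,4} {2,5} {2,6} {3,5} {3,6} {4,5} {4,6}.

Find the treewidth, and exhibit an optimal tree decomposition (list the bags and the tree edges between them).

Treewidth 3.
One optimal decomposition is:
Bags: B1 = {2, 3, 4, 6}  B2 = {1, 2, 3, 4}  B3 = {2, 3, 4, 5}
Tree: B1–B2, B2–B3

The largest bag has 4 vertices, giving width 3; this decomposition certifies tw(G) ≤ 3. For the lower bound: the 4 vertex sets {4,6}, {1,2}, {3}, {5} are disjoint, each induces a connected subgraph, and every pair is joined by at least one edge of G. Contracting each set to a single vertex therefore yields K_{4} as a minor, and since treewidth is minor-monotone, tw(G) ≥ tw(K_{4}) = 3. Therefore the treewidth is 3.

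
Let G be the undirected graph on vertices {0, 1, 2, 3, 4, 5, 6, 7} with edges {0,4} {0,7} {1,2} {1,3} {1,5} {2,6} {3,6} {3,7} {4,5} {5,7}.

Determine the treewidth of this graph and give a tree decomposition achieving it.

Treewidth 2.
One such decomposition:
Bags: B1 = {1, 2, 6}  B2 = {1, 3, 6}  B3 = {1, 3, 5}  B4 = {3, 5, 7}  B5 = {4, 5, 7}  B6 = {0, 4, 7}
Tree: B1–B2, B2–B3, B3–B4, B4–B5, B5–B6

The largest bag has 3 vertices, giving width 2; this decomposition certifies tw(G) ≤ 2. The edges 2–6–3–1–2 form a cycle, so G is not a tree and its treewidth is at least 2. The upper and lower bounds meet at 2, so that is the treewidth.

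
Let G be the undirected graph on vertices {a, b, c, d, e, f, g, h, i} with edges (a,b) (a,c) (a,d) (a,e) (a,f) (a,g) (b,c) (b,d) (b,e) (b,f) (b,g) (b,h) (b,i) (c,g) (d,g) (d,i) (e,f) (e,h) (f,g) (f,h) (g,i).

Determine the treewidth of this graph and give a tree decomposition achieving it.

The largest bag has 4 vertices, giving width 3; this decomposition certifies tw(G) ≤ 3. For the lower bound, the 4 vertices {a, b, d, g} are pairwise adjacent, and any tree decomposition puts a clique entirely inside one bag — forcing width ≥ 3. Therefore the treewidth is 3.

Treewidth 3.
One such decomposition:
Bags: B1 = {a, b, f, g}  B2 = {a, b, d, g}  B3 = {b, d, g, i}  B4 = {a, b, c, g}  B5 = {a, b, e, f}  B6 = {b, e, f, h}
Tree: B1–B2, B2–B3, B1–B4, B1–B5, B5–B6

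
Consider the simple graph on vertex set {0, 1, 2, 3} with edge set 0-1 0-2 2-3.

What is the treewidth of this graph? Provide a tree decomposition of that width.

The largest bag has 2 vertices, giving width 1; this decomposition certifies tw(G) ≤ 1. G has an edge, so its treewidth is at least 1. Combining the bounds, tw(G) = 1.

Treewidth 1.
One optimal decomposition is:
Bags: B1 = {2, 3}  B2 = {0, 2}  B3 = {0, 1}
Tree: B1–B2, B2–B3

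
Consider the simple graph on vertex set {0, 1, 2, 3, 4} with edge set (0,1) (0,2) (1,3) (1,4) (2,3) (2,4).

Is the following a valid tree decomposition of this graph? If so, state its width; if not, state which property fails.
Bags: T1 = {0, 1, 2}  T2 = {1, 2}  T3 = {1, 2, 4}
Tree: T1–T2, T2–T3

A tree decomposition must satisfy three properties: every vertex lies in some bag; for every edge, both endpoints lie together in some bag; and for every vertex, the bags containing it form a connected subtree. Here vertex 3 appears in no bag, so the decomposition is invalid.

No — vertex 3 appears in no bag.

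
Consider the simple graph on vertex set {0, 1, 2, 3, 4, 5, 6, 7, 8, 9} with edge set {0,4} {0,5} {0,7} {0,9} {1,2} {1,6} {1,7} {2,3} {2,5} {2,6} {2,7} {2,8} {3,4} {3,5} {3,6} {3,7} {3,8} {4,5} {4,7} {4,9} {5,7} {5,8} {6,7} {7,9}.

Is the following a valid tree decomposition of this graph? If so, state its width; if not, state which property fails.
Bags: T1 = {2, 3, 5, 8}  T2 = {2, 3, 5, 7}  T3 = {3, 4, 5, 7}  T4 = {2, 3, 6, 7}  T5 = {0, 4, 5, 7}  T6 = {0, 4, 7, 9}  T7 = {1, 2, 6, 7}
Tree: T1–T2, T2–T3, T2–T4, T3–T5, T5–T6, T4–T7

Every vertex of G appears in some bag (union = {0, 1, 2, 3, 4, 5, 6, 7, 8, 9}); every edge is covered by a bag; and for each vertex v the set of bags containing v is connected in the bag tree. The decomposition is therefore valid. The largest bag has 4 vertices, so the width is 3.

Yes; width 3.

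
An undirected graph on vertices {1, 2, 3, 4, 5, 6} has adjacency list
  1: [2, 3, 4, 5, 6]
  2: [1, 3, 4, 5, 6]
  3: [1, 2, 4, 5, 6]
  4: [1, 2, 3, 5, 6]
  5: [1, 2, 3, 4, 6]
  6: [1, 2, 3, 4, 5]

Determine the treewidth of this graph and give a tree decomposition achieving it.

Treewidth 5.
One such decomposition:
Bags: B1 = {1, 2, 3, 4, 5, 6}
Tree: (single bag)

With just one bag of size 6, the width is 6 − 1 = 5, so tw(G) ≤ 5. Conversely, {1, 2, 3, 4, 5, 6} is a clique of size 6, and the vertices of any clique must share a bag in every tree decomposition; so some bag has ≥ 6 vertices and tw(G) ≥ 5. Hence tw(G) = 5 exactly.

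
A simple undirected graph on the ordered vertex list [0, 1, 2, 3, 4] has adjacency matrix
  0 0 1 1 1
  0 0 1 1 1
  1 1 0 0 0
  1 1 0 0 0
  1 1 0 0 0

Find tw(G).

A width-2 tree decomposition is:
Bags: B1 = {0, 1, 4}  B2 = {0, 1, 3}  B3 = {0, 1, 2}
Tree: B1–B2, B2–B3
The largest bag has 3 vertices, giving width 2; this decomposition certifies tw(G) ≤ 2. For the lower bound, G contains the cycle 1–4–0–3–1, so G is not a forest; only forests have treewidth ≤ 1, hence tw(G) ≥ 2. Therefore the treewidth is 2.

2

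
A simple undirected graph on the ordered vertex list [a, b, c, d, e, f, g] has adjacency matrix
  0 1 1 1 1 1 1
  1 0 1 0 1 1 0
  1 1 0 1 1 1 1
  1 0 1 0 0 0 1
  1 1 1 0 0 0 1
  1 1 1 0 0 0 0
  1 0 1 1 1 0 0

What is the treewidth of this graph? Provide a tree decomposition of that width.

Treewidth 3.
Bags: B1 = {a, c, e, g}  B2 = {a, c, d, g}  B3 = {a, b, c, e}  B4 = {a, b, c, f}
Tree: B1–B2, B1–B3, B3–B4

Each bag holds 4 vertices, so the decomposition has width 3, which upper-bounds the treewidth. Conversely, {a, c, d, g} is a clique of size 4, and the vertices of any clique must share a bag in every tree decomposition; so some bag has ≥ 4 vertices and tw(G) ≥ 3. Combining the bounds, tw(G) = 3.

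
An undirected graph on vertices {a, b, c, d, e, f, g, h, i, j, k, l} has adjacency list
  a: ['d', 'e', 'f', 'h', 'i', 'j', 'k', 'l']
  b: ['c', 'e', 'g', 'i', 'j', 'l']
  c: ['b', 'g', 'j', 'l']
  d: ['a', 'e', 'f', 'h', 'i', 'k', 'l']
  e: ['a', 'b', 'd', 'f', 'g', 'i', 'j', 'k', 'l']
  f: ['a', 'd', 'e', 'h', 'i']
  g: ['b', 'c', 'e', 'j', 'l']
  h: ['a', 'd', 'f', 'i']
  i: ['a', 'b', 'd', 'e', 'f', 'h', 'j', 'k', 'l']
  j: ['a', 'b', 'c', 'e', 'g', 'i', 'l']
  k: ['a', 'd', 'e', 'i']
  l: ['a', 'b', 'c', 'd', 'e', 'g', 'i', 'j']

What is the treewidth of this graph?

4

A width-4 tree decomposition is:
Bags: B1 = {a, e, i, j, l}  B2 = {b, e, i, j, l}  B3 = {a, d, e, i, l}  B4 = {a, d, e, i, k}  B5 = {b, e, g, j, l}  B6 = {a, d, e, f, i}  B7 = {a, d, f, h, i}  B8 = {b, c, g, j, l}
Tree: B1–B2, B1–B3, B3–B4, B2–B5, B3–B6, B6–B7, B5–B8
The largest bag has 5 vertices, giving width 4; this decomposition certifies tw(G) ≤ 4. Conversely, {b, e, g, j, l} is a clique of size 5, and the vertices of any clique must share a bag in every tree decomposition; so some bag has ≥ 5 vertices and tw(G) ≥ 4. Therefore the treewidth is 4.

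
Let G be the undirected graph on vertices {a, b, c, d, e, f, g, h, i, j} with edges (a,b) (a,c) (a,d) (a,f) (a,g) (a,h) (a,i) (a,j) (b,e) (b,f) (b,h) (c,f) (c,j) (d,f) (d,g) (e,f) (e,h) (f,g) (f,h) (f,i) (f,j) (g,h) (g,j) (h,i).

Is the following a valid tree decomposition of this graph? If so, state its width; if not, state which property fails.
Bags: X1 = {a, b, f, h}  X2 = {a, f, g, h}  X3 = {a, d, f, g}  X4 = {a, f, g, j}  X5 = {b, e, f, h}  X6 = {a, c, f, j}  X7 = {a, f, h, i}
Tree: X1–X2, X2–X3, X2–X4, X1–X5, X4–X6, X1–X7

Yes; width 3.

Vertex coverage: the bags together contain {a, b, c, d, e, f, g, h, i, j}, the full vertex set. Edge coverage: each edge of G has both endpoints in at least one bag. Running intersection: for every vertex, the bags containing it form a connected subtree. All three properties hold, so this is a valid tree decomposition of width max|bag| − 1 = 3, and hence tw(G) ≤ 3.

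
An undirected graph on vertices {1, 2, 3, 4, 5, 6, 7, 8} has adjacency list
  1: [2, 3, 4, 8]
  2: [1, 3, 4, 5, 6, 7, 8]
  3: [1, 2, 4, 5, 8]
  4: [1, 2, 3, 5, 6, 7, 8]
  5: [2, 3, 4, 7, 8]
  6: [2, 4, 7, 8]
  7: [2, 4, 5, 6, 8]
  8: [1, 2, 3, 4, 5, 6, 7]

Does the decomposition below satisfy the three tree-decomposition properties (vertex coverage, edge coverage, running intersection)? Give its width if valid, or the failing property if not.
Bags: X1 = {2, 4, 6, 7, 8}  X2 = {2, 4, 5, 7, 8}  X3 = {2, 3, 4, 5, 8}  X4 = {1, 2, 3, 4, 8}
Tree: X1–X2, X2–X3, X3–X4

Vertex coverage: the bags together contain {1, 2, 3, 4, 5, 6, 7, 8}, the full vertex set. Edge coverage: each edge of G has both endpoints in at least one bag. Running intersection: for every vertex, the bags containing it form a connected subtree. All three properties hold, so this is a valid tree decomposition of width max|bag| − 1 = 4, and hence tw(G) ≤ 4.

Yes; width 4.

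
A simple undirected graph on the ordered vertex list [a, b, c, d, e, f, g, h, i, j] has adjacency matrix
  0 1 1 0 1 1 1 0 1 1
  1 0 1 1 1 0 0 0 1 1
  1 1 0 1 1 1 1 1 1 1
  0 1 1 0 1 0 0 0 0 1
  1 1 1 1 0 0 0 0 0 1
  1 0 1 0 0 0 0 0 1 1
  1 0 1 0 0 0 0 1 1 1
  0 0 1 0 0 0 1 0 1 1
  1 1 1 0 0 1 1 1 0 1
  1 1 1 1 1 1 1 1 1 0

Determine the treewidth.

4

A width-4 tree decomposition is:
Bags: B1 = {a, b, c, e, j}  B2 = {a, b, c, i, j}  B3 = {a, c, g, i, j}  B4 = {b, c, d, e, j}  B5 = {a, c, f, i, j}  B6 = {c, g, h, i, j}
Tree: B1–B2, B2–B3, B1–B4, B2–B5, B3–B6
Every bag has size at most 5, so the width is 5 − 1 = 4 and tw(G) ≤ 4. For the lower bound, the 5 vertices {b, c, d, e, j} are pairwise adjacent, and any tree decomposition puts a clique entirely inside one bag — forcing width ≥ 4. Combining the bounds, tw(G) = 4.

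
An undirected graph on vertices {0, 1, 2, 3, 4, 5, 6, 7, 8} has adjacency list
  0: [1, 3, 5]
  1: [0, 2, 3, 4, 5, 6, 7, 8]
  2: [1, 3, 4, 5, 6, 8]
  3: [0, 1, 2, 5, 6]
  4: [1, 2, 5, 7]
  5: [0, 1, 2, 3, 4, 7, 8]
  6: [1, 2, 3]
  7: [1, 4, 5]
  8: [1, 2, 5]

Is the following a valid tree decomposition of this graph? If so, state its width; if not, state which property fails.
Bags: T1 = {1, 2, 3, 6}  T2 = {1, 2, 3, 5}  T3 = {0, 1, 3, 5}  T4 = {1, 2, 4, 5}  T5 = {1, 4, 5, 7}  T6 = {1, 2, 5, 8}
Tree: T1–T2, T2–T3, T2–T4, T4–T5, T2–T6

Yes; width 3.

Checking the three conditions: (i) the bags cover all of {0, 1, 2, 3, 4, 5, 6, 7, 8}; (ii) for each edge, some bag contains both endpoints; (iii) the bags containing any fixed vertex form a subtree. All hold, so the decomposition is valid with width 4 − 1 = 3.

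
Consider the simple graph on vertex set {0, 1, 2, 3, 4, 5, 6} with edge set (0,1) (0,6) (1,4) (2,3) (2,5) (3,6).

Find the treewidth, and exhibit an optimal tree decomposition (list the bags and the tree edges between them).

Every bag has size at most 2, so the width is 2 − 1 = 1 and tw(G) ≤ 1. Any graph with an edge has treewidth ≥ 1, and G has the edge 5–2. Combining the bounds, tw(G) = 1.

Treewidth 1.
One optimal decomposition is:
Bags: B1 = {2, 5}  B2 = {2, 3}  B3 = {3, 6}  B4 = {0, 6}  B5 = {0, 1}  B6 = {1, 4}
Tree: B1–B2, B2–B3, B3–B4, B4–B5, B5–B6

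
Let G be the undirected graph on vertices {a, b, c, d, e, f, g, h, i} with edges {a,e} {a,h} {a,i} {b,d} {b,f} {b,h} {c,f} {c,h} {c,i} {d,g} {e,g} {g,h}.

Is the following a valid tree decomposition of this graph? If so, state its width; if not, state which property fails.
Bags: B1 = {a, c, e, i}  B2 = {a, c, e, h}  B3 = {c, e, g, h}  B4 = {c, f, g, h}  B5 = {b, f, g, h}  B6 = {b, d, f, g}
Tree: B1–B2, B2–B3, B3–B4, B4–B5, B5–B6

Yes; width 3.

Vertex coverage: the bags together contain {a, b, c, d, e, f, g, h, i}, the full vertex set. Edge coverage: each edge of G has both endpoints in at least one bag. Running intersection: for every vertex, the bags containing it form a connected subtree. All three properties hold, so this is a valid tree decomposition of width max|bag| − 1 = 3, and hence tw(G) ≤ 3.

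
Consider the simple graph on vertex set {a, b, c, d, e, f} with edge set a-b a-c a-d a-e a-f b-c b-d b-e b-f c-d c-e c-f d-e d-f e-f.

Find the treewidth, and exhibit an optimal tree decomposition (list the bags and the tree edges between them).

With just one bag of size 6, the width is 6 − 1 = 5, so tw(G) ≤ 5. For the lower bound, the 6 vertices {a, b, c, d, e, f} are pairwise adjacent, and any tree decomposition puts a clique entirely inside one bag — forcing width ≥ 5. The upper and lower bounds meet at 5, so that is the treewidth.

Treewidth 5.
One optimal decomposition is:
Bags: B1 = {a, b, c, d, e, f}
Tree: (single bag)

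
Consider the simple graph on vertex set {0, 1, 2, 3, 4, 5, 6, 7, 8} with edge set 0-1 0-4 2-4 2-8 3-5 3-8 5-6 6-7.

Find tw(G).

A width-1 tree decomposition is:
Bags: B1 = {0, 1}  B2 = {0, 4}  B3 = {2, 4}  B4 = {2, 8}  B5 = {3, 8}  B6 = {3, 5}  B7 = {5, 6}  B8 = {6, 7}
Tree: B1–B2, B2–B3, B3–B4, B4–B5, B5–B6, B6–B7, B7–B8
Every bag has size at most 2, so the width is 2 − 1 = 1 and tw(G) ≤ 1. G has an edge, so its treewidth is at least 1. The upper and lower bounds meet at 1, so that is the treewidth.

1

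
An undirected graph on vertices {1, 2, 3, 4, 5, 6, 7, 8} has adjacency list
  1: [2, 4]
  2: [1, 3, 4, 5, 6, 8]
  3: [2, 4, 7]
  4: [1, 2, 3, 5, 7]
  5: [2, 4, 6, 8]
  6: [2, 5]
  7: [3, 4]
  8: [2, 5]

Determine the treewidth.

A width-2 tree decomposition is:
Bags: B1 = {2, 5, 6}  B2 = {2, 4, 5}  B3 = {2, 5, 8}  B4 = {1, 2, 4}  B5 = {2, 3, 4}  B6 = {3, 4, 7}
Tree: B1–B2, B1–B3, B2–B4, B4–B5, B5–B6
Each bag holds 3 vertices, so the decomposition has width 2, which upper-bounds the treewidth. For the lower bound, the 3 vertices {2, 5, 8} are pairwise adjacent, and any tree decomposition puts a clique entirely inside one bag — forcing width ≥ 2. The upper and lower bounds meet at 2, so that is the treewidth.

2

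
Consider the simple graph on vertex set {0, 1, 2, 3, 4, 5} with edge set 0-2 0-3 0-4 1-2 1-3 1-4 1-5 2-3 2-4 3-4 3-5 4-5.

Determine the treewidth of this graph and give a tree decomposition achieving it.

Treewidth 3.
Bags: B1 = {1, 2, 3, 4}  B2 = {0, 2, 3, 4}  B3 = {1, 3, 4, 5}
Tree: B1–B2, B1–B3

The largest bag has 4 vertices, giving width 3; this decomposition certifies tw(G) ≤ 3. For the lower bound, the 4 vertices {0, 2, 3, 4} are pairwise adjacent, and any tree decomposition puts a clique entirely inside one bag — forcing width ≥ 3. Therefore the treewidth is 3.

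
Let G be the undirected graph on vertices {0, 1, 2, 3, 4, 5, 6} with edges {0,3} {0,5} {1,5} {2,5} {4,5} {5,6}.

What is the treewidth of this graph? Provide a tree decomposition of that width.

Treewidth 1.
One optimal decomposition is:
Bags: B1 = {0, 5}  B2 = {0, 3}  B3 = {5, 6}  B4 = {2, 5}  B5 = {1, 5}  B6 = {4, 5}
Tree: B1–B2, B1–B3, B3–B4, B1–B5, B3–B6

The largest bag has 2 vertices, giving width 1; this decomposition certifies tw(G) ≤ 1. Any graph with an edge has treewidth ≥ 1, and G has the edge 0–5. Hence tw(G) = 1 exactly.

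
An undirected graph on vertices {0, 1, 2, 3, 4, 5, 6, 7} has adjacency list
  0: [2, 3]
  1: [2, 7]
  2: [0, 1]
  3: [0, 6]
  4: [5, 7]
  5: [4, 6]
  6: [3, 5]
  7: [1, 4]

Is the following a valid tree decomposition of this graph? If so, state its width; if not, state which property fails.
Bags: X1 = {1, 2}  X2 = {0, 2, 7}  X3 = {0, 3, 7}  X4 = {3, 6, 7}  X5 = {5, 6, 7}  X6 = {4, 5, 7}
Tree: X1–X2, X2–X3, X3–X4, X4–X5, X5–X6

No — edge (7,1) lies in no bag.

A tree decomposition must satisfy three properties: every vertex lies in some bag; for every edge, both endpoints lie together in some bag; and for every vertex, the bags containing it form a connected subtree. Here edge (7,1) lies in no bag, so the decomposition is invalid.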